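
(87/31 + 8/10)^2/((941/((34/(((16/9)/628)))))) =7506106101/45215050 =166.01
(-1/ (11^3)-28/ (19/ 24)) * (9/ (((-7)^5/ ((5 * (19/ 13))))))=40250295/ 290811521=0.14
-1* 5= -5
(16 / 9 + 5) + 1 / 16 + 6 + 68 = 11641 / 144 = 80.84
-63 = -63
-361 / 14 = -25.79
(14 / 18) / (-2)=-7 / 18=-0.39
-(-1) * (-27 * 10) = -270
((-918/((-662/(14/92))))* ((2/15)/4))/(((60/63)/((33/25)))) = 742203/76130000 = 0.01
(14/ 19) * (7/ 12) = 49/ 114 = 0.43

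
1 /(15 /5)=1 /3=0.33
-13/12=-1.08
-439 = -439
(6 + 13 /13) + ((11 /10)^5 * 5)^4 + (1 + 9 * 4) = 679789994932560009201 /160000000000000000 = 4248.69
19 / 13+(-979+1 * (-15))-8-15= -13202 / 13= -1015.54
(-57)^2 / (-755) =-3249 / 755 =-4.30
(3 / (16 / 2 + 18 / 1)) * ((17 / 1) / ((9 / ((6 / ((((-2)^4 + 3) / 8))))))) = 136 / 247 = 0.55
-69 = -69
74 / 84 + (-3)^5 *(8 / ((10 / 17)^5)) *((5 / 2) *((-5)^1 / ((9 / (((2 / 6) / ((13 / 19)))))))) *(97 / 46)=494585592239 / 12558000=39384.11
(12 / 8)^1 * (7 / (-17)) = -21 / 34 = -0.62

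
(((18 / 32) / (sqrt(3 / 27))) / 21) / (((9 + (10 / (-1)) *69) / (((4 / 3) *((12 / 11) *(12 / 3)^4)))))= -768 / 17479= -0.04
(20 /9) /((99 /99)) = 20 /9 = 2.22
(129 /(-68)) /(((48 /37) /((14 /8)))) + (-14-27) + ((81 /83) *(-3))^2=-1048959593 /29980928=-34.99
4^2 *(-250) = -4000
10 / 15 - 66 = -196 / 3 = -65.33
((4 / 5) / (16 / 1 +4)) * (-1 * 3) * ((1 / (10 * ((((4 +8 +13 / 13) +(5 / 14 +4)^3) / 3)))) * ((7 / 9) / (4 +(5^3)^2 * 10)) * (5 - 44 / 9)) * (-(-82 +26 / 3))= -30184 / 1978742339775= -0.00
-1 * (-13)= 13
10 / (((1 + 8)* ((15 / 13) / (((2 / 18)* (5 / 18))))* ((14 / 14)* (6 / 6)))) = 0.03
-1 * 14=-14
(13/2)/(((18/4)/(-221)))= -319.22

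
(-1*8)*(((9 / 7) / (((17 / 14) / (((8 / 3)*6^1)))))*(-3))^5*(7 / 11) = 26962287755526144 / 15618427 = 1726312627.74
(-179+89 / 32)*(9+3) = -16917 / 8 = -2114.62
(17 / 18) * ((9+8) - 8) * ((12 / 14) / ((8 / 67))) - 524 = -25927 / 56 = -462.98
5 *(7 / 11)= 3.18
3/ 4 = 0.75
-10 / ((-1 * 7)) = 10 / 7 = 1.43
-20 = -20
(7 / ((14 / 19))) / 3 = 19 / 6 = 3.17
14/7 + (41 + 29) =72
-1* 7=-7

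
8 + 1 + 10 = 19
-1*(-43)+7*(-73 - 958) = -7174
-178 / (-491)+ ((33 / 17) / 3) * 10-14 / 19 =966826 / 158593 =6.10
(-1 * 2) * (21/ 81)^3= -686/ 19683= -0.03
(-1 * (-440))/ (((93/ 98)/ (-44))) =-1897280/ 93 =-20400.86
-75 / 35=-15 / 7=-2.14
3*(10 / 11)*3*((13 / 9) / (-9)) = -130 / 99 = -1.31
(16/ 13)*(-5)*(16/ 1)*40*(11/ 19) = -563200/ 247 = -2280.16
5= 5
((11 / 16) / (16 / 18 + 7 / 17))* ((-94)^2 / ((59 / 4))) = 3717747 / 11741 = 316.65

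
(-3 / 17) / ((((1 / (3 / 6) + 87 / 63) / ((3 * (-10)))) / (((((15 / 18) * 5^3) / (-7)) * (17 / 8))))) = -28125 / 568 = -49.52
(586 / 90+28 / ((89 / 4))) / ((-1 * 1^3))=-7.77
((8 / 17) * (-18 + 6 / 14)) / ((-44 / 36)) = 8856 / 1309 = 6.77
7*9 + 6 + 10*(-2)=49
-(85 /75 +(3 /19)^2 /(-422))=-2589679 /2285130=-1.13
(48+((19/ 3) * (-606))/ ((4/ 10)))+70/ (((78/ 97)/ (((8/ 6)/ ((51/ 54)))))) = -2082727/ 221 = -9424.10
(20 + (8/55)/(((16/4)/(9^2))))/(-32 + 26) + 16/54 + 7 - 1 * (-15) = 27431/1485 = 18.47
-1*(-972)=972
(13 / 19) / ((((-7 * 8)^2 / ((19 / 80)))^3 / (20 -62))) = -14079 / 1127898677248000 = -0.00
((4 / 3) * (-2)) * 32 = -256 / 3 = -85.33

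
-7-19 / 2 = -33 / 2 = -16.50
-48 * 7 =-336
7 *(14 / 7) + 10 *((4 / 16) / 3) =89 / 6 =14.83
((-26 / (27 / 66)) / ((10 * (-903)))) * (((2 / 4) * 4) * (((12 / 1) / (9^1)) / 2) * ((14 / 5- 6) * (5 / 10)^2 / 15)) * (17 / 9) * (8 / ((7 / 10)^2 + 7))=-2489344 / 2465284815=-0.00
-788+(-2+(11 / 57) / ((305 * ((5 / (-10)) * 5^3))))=-1716768772 / 2173125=-790.00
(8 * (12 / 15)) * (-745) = -4768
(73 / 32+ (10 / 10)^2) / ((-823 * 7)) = -15 / 26336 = -0.00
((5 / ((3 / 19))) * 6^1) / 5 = 38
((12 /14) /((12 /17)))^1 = 17 /14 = 1.21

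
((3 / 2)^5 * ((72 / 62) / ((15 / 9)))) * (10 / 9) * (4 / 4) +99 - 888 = -97107 / 124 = -783.12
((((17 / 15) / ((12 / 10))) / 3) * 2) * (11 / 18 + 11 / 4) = 2057 / 972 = 2.12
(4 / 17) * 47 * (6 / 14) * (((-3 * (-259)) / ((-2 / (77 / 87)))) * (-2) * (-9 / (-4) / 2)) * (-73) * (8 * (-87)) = 3167073756 / 17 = 186298456.24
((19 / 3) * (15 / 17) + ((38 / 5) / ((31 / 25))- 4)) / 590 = 4067 / 310930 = 0.01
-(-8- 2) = 10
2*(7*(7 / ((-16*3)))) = -49 / 24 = -2.04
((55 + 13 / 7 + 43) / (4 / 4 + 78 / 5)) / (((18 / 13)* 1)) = 15145 / 3486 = 4.34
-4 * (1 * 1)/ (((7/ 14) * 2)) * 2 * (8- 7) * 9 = -72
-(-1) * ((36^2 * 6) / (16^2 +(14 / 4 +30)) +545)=110369 / 193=571.86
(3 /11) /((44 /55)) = 15 /44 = 0.34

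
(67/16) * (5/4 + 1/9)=3283/576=5.70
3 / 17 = 0.18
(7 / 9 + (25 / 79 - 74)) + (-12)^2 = 50548 / 711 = 71.09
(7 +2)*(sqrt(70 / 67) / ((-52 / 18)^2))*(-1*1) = -1.10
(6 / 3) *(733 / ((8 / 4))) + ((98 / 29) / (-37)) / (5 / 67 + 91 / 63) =732.94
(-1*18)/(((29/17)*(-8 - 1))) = 34/29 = 1.17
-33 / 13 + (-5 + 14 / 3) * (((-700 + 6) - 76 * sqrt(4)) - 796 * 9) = 34677 / 13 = 2667.46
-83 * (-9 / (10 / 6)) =2241 / 5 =448.20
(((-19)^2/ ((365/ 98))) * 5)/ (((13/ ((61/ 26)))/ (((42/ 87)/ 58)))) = 7553203/ 10375417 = 0.73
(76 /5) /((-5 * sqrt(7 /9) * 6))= -38 * sqrt(7) /175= -0.57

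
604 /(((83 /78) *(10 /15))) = 70668 /83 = 851.42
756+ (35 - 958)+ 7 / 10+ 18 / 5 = -1627 / 10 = -162.70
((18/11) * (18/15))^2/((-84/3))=-2916/21175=-0.14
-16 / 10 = -8 / 5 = -1.60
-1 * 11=-11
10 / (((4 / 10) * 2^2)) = 25 / 4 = 6.25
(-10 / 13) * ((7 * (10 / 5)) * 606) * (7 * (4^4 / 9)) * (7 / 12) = -88686080 / 117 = -758000.68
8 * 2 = 16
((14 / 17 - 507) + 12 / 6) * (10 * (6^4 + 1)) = -111165870 / 17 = -6539168.82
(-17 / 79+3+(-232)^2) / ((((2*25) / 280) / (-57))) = -6786696336 / 395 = -17181509.71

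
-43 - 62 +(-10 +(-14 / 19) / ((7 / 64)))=-2313 / 19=-121.74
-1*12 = -12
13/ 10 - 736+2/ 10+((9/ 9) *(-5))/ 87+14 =-125377/ 174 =-720.56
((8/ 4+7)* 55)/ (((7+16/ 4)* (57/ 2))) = 30/ 19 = 1.58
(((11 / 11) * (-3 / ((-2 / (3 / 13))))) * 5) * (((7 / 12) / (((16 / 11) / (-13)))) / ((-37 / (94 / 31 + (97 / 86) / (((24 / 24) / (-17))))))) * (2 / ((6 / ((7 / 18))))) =-38659775 / 75757056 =-0.51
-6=-6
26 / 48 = 13 / 24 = 0.54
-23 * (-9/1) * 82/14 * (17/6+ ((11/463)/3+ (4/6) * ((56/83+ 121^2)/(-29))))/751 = -6313369582893/11717232674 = -538.81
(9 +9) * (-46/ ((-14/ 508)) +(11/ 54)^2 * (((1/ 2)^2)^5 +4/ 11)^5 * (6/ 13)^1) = 4097182192620865859442951/ 136370122616685461504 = 30044.57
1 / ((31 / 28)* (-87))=-28 / 2697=-0.01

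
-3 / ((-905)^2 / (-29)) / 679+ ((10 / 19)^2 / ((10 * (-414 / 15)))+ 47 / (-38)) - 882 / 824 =-13173472406933029 / 5707165167381300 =-2.31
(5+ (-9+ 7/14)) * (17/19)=-119/38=-3.13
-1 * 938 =-938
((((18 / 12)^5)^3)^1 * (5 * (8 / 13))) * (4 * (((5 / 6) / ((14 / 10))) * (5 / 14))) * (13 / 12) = 996451875 / 802816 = 1241.20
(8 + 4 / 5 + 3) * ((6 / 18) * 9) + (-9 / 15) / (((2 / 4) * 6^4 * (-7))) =53525 / 1512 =35.40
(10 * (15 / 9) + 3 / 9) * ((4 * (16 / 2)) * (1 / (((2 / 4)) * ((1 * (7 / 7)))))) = 1088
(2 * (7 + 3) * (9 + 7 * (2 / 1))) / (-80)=-23 / 4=-5.75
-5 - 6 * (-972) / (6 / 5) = 4855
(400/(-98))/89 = -200/4361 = -0.05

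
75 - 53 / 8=547 / 8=68.38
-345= -345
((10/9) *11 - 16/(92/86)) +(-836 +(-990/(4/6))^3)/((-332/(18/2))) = 6100877619431/68724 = 88773610.67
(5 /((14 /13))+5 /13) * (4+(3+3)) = 4575 /91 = 50.27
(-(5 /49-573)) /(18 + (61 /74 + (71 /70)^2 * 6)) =6491650 /283247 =22.92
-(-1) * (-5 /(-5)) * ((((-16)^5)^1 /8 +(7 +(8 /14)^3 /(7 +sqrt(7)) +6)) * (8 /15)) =-1078877432 /15435-256 * sqrt(7) /108045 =-69898.12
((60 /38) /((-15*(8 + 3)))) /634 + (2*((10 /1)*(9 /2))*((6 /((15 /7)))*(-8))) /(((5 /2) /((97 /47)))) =-25911813547 /15569455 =-1664.27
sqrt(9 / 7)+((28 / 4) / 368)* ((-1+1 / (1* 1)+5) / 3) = 35 / 1104+3* sqrt(7) / 7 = 1.17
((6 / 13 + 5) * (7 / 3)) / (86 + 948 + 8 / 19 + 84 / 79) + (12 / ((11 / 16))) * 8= 93114716815 / 666778398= 139.65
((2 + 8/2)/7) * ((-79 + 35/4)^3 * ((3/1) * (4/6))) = -66564123/112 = -594322.53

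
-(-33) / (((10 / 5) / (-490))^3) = -485302125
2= 2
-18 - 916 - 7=-941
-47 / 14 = -3.36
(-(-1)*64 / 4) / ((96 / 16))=8 / 3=2.67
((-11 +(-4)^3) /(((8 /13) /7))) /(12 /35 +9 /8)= -79625 /137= -581.20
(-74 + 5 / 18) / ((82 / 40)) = -13270 / 369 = -35.96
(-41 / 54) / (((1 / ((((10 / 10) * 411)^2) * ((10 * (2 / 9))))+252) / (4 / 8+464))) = -3574462205 / 2554085547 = -1.40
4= 4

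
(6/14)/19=3/133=0.02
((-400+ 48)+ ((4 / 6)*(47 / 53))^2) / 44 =-2222519 / 278091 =-7.99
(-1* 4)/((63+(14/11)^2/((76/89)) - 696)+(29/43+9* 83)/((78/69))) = -5140564/38941321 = -0.13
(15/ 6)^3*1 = 125/ 8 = 15.62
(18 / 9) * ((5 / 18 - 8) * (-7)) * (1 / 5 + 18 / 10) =1946 / 9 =216.22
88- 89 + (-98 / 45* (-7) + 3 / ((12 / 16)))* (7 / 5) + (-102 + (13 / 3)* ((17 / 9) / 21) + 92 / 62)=-32598364 / 439425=-74.18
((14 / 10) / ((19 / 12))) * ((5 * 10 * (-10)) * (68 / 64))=-8925 / 19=-469.74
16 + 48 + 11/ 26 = 1675/ 26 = 64.42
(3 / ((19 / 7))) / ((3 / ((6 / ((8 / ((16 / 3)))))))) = 28 / 19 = 1.47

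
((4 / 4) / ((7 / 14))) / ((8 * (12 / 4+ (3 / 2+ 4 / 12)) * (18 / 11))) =11 / 348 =0.03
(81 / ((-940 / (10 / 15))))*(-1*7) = 189 / 470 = 0.40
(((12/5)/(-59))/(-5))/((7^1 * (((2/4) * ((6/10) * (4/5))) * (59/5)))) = 0.00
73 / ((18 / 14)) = 511 / 9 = 56.78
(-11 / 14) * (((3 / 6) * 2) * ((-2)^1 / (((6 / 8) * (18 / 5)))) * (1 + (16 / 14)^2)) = 12430 / 9261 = 1.34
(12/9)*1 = 4/3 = 1.33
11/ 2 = 5.50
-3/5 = -0.60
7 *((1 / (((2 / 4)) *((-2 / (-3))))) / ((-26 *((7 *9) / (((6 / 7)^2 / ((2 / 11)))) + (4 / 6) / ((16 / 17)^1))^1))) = -2772 / 55939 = -0.05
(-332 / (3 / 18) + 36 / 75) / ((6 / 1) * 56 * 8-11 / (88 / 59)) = -398304 / 536125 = -0.74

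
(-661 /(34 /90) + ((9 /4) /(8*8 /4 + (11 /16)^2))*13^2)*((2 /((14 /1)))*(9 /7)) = -159145479 /501823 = -317.13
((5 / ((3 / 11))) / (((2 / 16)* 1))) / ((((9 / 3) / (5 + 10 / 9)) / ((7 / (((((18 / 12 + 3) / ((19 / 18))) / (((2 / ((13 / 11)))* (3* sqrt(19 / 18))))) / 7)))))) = 247832200* sqrt(38) / 85293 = 17911.67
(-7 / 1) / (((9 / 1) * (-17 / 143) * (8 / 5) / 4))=5005 / 306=16.36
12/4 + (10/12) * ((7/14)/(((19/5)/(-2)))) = 317/114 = 2.78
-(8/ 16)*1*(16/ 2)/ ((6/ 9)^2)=-9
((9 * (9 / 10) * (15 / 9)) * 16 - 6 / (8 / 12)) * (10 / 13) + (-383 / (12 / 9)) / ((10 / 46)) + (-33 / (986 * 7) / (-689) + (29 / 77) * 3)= -1160.99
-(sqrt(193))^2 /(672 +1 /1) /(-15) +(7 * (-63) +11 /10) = -1776239 /4038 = -439.88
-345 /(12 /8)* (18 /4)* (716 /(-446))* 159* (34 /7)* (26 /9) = 5786690520 /1561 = 3707040.69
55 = 55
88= 88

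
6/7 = 0.86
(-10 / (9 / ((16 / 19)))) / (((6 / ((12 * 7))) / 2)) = -4480 / 171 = -26.20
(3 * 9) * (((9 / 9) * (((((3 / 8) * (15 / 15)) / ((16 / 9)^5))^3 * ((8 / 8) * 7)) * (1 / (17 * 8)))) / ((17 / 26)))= 13658611812026920011 / 682381956774663733379072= 0.00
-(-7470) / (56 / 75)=280125 / 28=10004.46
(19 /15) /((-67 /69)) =-437 /335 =-1.30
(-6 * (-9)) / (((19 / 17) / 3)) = 2754 / 19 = 144.95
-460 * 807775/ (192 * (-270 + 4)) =92894125/ 12768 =7275.54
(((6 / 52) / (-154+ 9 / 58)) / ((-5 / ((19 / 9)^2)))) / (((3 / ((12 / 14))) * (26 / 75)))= 52345 / 95003181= 0.00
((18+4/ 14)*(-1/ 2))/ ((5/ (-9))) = 576/ 35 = 16.46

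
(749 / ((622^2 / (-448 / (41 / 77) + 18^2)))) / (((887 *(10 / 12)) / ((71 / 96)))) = -282008237 / 281396208560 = -0.00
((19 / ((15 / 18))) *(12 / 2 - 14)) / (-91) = 912 / 455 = 2.00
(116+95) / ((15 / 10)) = 422 / 3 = 140.67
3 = 3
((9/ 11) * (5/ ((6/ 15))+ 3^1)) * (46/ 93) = 69/ 11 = 6.27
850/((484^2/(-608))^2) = 1227400/214358881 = 0.01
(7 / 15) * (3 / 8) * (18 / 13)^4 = 91854 / 142805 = 0.64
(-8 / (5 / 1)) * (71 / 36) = -142 / 45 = -3.16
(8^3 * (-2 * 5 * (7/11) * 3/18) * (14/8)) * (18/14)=-13440/11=-1221.82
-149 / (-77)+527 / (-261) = -1690 / 20097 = -0.08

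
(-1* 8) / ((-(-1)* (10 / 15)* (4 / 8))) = -24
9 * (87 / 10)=783 / 10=78.30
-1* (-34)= 34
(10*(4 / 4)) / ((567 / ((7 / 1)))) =10 / 81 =0.12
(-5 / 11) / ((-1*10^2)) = 1 / 220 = 0.00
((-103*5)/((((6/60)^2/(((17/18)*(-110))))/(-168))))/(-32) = 84266875/3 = 28088958.33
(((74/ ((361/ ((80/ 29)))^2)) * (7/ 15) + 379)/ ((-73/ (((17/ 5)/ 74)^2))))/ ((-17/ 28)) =14829282424943/ 821481847684275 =0.02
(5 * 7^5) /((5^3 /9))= 151263 /25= 6050.52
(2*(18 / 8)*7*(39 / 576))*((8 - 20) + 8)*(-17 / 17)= 273 / 32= 8.53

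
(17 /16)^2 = 289 /256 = 1.13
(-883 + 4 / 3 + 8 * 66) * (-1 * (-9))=-3183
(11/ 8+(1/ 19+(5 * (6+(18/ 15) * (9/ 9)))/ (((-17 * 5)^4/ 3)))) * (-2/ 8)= -11327552041/ 31737980000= -0.36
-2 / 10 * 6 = -6 / 5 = -1.20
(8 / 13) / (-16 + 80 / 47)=-47 / 1092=-0.04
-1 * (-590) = 590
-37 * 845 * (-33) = 1031745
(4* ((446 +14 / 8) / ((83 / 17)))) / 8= 30447 / 664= 45.85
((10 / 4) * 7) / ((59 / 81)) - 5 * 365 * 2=-3625.97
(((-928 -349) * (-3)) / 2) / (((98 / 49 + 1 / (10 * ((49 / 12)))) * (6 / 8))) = 312865 / 248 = 1261.55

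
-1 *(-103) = 103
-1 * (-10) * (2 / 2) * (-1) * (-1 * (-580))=-5800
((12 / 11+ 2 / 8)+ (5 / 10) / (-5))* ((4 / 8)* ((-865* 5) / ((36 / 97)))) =-7635355 / 1056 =-7230.45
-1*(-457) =457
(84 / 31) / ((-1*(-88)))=21 / 682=0.03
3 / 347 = 0.01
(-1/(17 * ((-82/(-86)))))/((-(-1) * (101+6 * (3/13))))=-559/927707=-0.00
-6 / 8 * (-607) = 1821 / 4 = 455.25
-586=-586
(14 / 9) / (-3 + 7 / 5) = -35 / 36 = -0.97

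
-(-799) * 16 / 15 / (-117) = -7.28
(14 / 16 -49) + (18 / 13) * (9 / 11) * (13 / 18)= -4163 / 88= -47.31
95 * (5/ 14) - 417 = -5363/ 14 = -383.07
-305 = -305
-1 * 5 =-5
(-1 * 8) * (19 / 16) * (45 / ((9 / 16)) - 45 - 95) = 570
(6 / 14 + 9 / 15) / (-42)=-6 / 245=-0.02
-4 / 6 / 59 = -0.01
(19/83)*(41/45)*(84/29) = 21812/36105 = 0.60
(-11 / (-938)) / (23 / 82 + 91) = 0.00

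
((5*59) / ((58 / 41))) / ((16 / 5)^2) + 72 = 1371431 / 14848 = 92.36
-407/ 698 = -0.58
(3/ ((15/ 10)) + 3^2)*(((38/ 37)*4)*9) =15048/ 37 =406.70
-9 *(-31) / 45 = 31 / 5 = 6.20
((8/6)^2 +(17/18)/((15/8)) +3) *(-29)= -153.16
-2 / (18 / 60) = -20 / 3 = -6.67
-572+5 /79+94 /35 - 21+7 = -1612689 /2765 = -583.25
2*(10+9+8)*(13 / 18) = 39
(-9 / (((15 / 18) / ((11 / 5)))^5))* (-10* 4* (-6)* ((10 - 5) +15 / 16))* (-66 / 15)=14133825452736 / 1953125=7236518.63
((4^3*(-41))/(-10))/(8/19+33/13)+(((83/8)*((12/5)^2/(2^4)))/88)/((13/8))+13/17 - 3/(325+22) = 38169975267/426740600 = 89.45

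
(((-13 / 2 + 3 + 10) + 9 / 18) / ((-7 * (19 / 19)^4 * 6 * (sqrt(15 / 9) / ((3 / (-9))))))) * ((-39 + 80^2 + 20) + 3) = 1064 * sqrt(15) / 15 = 274.72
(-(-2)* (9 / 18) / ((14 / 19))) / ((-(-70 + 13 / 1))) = 1 / 42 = 0.02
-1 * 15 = -15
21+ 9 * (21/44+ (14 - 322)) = -2746.70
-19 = -19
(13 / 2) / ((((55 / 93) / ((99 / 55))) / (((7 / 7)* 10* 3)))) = 32643 / 55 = 593.51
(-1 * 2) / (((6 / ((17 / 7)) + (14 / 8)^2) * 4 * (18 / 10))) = -0.05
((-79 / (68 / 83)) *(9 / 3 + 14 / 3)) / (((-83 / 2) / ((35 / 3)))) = 207.83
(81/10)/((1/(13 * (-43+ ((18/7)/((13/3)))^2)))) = -28606527/6370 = -4490.82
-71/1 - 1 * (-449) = 378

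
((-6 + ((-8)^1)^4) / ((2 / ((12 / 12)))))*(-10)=-20450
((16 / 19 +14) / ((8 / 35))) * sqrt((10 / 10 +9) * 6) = 4935 * sqrt(15) / 38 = 502.98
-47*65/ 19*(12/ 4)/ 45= -611/ 57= -10.72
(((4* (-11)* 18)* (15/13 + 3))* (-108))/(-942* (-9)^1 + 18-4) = 104976/2509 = 41.84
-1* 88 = -88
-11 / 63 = -0.17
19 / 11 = 1.73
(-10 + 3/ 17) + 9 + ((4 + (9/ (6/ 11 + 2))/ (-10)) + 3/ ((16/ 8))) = 20577/ 4760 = 4.32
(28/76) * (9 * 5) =315/19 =16.58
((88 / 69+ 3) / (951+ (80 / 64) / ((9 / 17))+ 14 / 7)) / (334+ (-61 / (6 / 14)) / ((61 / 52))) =5310 / 252341441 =0.00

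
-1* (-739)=739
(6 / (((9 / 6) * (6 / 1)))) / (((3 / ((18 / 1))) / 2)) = 8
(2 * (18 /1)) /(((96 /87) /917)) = 239337 /8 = 29917.12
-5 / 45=-1 / 9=-0.11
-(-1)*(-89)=-89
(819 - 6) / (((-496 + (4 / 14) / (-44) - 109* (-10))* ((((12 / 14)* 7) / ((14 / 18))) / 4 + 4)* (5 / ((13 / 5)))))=22786764 / 189810625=0.12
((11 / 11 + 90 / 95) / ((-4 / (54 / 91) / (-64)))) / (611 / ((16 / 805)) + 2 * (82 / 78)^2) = 59844096 / 99505977851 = 0.00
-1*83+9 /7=-572 /7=-81.71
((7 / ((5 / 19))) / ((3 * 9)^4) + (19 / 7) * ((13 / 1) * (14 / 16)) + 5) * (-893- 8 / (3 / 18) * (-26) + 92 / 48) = 3266296744417 / 255091680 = 12804.40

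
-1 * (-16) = 16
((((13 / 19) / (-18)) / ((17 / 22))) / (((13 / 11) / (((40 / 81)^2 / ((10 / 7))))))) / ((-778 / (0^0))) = 67760 / 7419329703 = 0.00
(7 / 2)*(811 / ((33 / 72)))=68124 / 11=6193.09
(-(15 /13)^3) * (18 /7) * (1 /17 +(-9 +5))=4070250 /261443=15.57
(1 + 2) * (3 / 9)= 1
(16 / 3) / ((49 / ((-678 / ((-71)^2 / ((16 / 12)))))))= -14464 / 741027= -0.02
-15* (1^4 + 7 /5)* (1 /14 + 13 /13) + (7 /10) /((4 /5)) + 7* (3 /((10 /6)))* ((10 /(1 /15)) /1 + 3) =1890.10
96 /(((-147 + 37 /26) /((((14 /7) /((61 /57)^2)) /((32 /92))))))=-46629648 /14083985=-3.31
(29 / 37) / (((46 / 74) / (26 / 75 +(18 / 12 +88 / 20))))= 27173 / 3450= 7.88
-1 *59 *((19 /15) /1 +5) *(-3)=5546 /5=1109.20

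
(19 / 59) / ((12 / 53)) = 1.42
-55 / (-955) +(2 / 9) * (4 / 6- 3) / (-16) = 3713 / 41256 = 0.09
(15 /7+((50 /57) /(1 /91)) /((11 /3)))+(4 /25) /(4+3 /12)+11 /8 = 125975789 /4974200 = 25.33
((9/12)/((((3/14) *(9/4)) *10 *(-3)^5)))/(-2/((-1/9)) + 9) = -7/295245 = -0.00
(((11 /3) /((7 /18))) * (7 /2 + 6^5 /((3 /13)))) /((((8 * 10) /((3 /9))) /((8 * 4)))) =1482778 /35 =42365.09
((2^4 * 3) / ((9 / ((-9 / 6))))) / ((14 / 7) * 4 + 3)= -8 / 11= -0.73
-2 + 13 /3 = 7 /3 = 2.33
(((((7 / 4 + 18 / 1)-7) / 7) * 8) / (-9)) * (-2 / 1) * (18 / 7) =408 / 49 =8.33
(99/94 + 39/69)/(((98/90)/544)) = 42827760/52969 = 808.54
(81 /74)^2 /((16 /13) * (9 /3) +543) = 28431 /12972644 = 0.00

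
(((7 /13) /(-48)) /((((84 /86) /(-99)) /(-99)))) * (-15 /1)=702405 /416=1688.47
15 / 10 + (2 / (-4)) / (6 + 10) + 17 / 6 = 413 / 96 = 4.30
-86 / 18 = -4.78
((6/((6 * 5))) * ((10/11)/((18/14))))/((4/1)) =7/198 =0.04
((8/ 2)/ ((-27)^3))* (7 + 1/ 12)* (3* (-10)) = 850/ 19683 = 0.04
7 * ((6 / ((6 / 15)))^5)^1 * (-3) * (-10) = 159468750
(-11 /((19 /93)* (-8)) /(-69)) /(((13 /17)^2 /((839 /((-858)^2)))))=-7516601 /39540305376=-0.00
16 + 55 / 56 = 951 / 56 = 16.98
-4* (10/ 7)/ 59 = -40/ 413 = -0.10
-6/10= -3/5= -0.60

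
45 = 45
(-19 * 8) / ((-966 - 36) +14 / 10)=760 / 5003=0.15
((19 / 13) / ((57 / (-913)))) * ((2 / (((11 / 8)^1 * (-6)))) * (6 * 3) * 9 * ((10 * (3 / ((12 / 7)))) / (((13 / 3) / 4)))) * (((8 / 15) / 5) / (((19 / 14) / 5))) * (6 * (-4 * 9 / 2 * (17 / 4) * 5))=-43009989120 / 3211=-13394577.74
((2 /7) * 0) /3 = 0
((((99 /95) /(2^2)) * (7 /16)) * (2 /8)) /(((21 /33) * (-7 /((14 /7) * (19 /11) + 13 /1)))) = -17919 /170240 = -0.11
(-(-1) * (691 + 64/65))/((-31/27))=-1214433/2015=-602.70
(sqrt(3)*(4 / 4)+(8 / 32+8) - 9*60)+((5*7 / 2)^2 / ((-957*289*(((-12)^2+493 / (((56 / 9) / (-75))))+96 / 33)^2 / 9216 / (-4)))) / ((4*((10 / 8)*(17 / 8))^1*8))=-3862386583886879317179 / 7263538474829772628+sqrt(3)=-530.02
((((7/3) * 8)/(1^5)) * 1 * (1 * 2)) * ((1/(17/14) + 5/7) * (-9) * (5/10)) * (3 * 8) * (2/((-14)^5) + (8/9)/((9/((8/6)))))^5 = -169285748553728513012628044324596633/689506783943626458751110991125921792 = -0.25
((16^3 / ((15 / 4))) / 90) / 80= 512 / 3375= 0.15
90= 90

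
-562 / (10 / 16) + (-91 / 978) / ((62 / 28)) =-68158049 / 75795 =-899.24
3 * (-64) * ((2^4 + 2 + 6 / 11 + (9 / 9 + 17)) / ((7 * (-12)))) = 6432 / 77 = 83.53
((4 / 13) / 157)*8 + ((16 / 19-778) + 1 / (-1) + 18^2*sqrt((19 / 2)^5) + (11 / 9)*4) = -269873917 / 349011 + 29241*sqrt(38) / 2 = 89353.56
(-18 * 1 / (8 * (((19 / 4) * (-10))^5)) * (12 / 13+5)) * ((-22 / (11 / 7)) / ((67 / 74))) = -0.00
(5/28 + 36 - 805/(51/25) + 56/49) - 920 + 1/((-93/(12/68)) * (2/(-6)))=-3326039/2604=-1277.28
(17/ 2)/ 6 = 17/ 12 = 1.42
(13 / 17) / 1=13 / 17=0.76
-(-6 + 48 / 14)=18 / 7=2.57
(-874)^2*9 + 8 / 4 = 6874886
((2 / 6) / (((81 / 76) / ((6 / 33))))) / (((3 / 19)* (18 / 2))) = 2888 / 72171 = 0.04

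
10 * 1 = 10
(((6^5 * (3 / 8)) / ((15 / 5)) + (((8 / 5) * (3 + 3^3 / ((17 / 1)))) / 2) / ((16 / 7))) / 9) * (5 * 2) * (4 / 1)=220684 / 51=4327.14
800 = 800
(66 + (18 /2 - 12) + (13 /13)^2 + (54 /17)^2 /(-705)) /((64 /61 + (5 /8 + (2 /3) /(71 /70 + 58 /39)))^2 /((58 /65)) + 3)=2799177328579941577216 /315889218117124486115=8.86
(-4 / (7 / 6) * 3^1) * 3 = -216 / 7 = -30.86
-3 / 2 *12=-18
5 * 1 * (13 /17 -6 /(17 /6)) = -115 /17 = -6.76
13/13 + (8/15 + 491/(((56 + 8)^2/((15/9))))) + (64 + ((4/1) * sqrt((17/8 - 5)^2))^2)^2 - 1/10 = 2366404339/61440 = 38515.70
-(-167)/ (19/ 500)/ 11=83500/ 209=399.52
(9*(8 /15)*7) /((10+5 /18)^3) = 979776 /31658125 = 0.03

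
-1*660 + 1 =-659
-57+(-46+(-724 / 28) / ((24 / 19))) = -20743 / 168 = -123.47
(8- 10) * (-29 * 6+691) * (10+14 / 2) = -17578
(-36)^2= 1296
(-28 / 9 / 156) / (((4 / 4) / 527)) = -3689 / 351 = -10.51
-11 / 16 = -0.69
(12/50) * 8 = 48/25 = 1.92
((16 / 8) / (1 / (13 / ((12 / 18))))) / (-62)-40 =-2519 / 62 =-40.63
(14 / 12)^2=49 / 36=1.36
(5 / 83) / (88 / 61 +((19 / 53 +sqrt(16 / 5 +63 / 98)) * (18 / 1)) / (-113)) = 53149889565 * sqrt(18830) / 706478782601014 +16180375743875 / 353239391300507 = 0.06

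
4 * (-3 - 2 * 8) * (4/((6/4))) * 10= -6080/3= -2026.67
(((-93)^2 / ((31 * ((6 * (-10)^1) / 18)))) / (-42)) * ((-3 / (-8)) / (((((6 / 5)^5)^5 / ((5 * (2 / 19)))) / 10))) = 46193599700927734375 / 1120363943105377861632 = 0.04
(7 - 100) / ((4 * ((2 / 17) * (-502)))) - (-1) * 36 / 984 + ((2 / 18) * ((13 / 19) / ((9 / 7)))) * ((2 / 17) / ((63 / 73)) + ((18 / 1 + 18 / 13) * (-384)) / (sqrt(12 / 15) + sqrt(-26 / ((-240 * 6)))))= -2408448 * sqrt(5) / 10697 + 16994176703 / 38771054352 + 100352 * sqrt(65) / 10697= -427.38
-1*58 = -58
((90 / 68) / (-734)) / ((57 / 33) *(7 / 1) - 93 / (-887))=-439065 / 2969614264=-0.00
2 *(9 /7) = 18 /7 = 2.57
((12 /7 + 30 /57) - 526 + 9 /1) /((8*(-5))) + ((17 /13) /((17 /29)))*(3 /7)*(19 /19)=956139 /69160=13.83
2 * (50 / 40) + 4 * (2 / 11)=71 / 22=3.23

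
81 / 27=3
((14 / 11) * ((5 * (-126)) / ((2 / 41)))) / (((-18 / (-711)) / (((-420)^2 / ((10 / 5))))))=-629923959000 / 11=-57265814454.55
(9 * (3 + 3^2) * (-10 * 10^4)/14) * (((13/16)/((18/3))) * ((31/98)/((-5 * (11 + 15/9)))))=6800625/13034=521.76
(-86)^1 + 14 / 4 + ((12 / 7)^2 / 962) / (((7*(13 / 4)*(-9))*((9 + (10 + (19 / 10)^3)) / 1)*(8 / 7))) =-1307314811795 / 15846240046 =-82.50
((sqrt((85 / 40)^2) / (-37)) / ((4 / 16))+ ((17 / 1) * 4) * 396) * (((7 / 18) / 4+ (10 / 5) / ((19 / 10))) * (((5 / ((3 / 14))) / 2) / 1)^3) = 134389385755625 / 2733264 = 49168095.64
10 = 10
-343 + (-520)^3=-140608343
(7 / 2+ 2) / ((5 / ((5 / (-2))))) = -11 / 4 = -2.75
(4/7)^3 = 64/343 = 0.19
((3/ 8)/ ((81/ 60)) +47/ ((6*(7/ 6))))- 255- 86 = -42085/ 126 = -334.01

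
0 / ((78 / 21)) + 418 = 418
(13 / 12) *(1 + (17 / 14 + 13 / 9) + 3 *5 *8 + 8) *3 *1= 215657 / 504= 427.89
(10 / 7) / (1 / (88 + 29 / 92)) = 40625 / 322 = 126.16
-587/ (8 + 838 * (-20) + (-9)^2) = 587/ 16671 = 0.04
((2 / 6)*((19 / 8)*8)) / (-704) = -19 / 2112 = -0.01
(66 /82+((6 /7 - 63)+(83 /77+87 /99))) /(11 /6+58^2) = -224960 /12751123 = -0.02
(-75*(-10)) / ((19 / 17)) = 12750 / 19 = 671.05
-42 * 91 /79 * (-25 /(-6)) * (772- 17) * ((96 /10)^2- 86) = -74063990 /79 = -937518.86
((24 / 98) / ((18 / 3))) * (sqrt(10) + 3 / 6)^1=1 / 49 + 2 * sqrt(10) / 49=0.15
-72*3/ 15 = -72/ 5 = -14.40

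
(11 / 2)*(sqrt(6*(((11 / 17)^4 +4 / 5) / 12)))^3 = 4480179*sqrt(4072890) / 4827513800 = 1.87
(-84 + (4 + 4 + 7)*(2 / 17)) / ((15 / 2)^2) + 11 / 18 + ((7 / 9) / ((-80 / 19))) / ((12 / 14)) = -391567 / 367200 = -1.07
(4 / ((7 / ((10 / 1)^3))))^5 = 1024000000000000000 / 16807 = 60926994704587.37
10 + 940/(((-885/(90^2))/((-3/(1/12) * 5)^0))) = -507010/59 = -8593.39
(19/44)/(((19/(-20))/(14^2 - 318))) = 610/11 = 55.45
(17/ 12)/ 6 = 17/ 72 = 0.24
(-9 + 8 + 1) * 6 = 0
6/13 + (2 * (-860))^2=38459206/13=2958400.46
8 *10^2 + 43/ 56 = 44843/ 56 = 800.77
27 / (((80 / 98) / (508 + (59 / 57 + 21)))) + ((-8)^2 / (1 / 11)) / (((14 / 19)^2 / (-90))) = -923252823 / 9310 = -99167.86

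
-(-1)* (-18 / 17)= -1.06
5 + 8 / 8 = 6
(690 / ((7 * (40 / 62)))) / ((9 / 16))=5704 / 21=271.62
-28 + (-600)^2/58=179188/29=6178.90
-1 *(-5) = 5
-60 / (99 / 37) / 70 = -0.32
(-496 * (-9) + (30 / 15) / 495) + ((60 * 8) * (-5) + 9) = 1026137 / 495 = 2073.00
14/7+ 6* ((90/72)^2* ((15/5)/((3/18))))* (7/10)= 961/8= 120.12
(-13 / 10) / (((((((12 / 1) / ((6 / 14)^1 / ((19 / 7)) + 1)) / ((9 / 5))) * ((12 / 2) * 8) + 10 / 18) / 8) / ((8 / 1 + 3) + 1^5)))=-61776 / 137075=-0.45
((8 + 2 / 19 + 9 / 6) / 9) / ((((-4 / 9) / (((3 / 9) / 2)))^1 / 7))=-2.80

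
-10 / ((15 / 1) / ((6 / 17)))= -4 / 17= -0.24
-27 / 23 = -1.17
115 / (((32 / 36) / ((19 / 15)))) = 1311 / 8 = 163.88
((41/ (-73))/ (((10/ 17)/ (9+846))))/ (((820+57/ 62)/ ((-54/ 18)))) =11084391/ 3715481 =2.98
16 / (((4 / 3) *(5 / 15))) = 36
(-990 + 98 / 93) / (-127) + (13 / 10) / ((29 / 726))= 69072049 / 1712595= 40.33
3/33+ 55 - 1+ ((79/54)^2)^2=5487769211/93533616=58.67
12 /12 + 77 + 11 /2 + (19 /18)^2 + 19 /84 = 96209 /1134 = 84.84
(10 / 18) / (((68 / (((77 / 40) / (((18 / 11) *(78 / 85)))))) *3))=4235 / 1213056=0.00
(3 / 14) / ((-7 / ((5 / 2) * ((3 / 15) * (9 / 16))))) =-27 / 3136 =-0.01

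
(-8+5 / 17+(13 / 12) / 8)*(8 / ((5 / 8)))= -4942 / 51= -96.90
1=1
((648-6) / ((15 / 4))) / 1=856 / 5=171.20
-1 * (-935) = 935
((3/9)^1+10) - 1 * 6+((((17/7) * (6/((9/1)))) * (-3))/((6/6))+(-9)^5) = -1240040/21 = -59049.52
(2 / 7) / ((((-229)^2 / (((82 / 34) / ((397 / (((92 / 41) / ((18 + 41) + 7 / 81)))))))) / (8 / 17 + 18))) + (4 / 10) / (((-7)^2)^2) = 28800002605378 / 172847927747220145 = 0.00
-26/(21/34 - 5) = 884/149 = 5.93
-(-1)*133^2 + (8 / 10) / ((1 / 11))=88489 / 5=17697.80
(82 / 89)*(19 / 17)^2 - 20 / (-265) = 1.23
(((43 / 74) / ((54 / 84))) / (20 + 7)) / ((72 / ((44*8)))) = 13244 / 80919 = 0.16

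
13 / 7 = 1.86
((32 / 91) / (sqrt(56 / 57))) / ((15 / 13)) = 8 * sqrt(798) / 735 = 0.31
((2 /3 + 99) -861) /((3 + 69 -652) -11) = 2284 /1773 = 1.29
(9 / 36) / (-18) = -1 / 72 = -0.01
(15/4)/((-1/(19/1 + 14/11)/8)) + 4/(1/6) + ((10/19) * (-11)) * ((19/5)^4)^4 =-3673832937335658219608/335693359375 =-10944014335.51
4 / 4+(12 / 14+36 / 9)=41 / 7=5.86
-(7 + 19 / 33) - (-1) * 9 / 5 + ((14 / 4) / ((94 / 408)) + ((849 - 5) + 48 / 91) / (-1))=-589342531 / 705705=-835.11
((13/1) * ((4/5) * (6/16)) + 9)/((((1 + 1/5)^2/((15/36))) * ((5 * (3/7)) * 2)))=1505/1728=0.87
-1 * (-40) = 40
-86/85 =-1.01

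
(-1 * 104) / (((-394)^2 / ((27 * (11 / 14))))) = -3861 / 271663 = -0.01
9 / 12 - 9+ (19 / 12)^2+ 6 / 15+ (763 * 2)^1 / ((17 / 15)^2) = 246100217 / 208080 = 1182.72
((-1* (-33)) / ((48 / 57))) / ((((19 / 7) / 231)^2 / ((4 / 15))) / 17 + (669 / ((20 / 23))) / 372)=1439948452635 / 75995311759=18.95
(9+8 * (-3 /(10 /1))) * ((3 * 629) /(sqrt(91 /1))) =1305.55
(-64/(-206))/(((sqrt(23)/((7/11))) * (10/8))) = 896 * sqrt(23)/130295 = 0.03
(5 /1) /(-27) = -5 /27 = -0.19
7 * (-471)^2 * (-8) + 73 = -12423023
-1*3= -3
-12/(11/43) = -516/11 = -46.91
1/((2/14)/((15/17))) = 105/17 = 6.18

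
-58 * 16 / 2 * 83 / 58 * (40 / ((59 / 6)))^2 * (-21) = 803174400 / 3481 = 230730.94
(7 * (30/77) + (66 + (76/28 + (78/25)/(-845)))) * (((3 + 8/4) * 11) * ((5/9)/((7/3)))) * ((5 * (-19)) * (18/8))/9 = -169834597/7644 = -22218.03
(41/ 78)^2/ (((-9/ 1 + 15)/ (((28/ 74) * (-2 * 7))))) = -82369/ 337662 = -0.24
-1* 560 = -560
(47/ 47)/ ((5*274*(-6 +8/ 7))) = -0.00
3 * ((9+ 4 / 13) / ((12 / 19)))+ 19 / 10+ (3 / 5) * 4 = 12613 / 260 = 48.51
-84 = -84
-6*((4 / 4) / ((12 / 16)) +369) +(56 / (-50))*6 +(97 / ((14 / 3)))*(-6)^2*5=264724 / 175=1512.71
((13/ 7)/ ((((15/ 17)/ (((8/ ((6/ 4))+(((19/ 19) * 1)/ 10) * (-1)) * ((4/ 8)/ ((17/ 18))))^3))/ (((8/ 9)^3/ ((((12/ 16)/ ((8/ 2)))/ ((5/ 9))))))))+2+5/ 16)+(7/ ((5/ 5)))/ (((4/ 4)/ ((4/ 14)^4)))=41411438833069/ 433581498000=95.51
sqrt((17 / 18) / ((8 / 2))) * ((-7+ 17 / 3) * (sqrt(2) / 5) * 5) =-2 * sqrt(17) / 9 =-0.92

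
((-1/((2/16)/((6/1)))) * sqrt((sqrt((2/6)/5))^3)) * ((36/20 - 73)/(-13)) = -5696 * 15^(1/4)/325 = -34.49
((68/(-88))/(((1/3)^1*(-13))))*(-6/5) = -153/715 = -0.21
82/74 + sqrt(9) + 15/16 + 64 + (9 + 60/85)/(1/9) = 1573995/10064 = 156.40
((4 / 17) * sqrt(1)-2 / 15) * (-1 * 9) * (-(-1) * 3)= -234 / 85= -2.75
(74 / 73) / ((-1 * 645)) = -74 / 47085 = -0.00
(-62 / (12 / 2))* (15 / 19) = -8.16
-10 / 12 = -5 / 6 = -0.83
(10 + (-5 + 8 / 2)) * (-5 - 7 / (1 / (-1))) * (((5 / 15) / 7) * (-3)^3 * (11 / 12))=-297 / 14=-21.21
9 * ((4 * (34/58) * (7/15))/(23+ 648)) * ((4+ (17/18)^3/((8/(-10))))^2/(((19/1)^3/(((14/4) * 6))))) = 64539064877/165376578597120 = 0.00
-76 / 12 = -19 / 3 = -6.33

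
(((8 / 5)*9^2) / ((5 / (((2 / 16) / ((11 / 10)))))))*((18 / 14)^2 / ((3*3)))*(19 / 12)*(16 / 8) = 4617 / 2695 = 1.71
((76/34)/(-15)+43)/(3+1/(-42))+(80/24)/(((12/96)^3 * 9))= 58530406/286875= 204.03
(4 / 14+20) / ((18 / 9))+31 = 288 / 7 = 41.14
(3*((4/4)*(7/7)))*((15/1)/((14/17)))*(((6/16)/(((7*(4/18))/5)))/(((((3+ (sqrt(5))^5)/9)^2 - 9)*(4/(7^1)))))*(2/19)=804739455/1931040832 - 25095825*sqrt(5)/965520416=0.36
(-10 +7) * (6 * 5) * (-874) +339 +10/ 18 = 78999.56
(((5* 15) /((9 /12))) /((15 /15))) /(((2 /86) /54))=232200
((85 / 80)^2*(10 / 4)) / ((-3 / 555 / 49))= -25583.84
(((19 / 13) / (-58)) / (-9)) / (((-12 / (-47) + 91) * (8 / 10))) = 4465 / 116420616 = 0.00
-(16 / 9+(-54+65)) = -115 / 9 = -12.78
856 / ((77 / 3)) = 2568 / 77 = 33.35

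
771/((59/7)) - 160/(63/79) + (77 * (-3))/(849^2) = -32496127064/297690813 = -109.16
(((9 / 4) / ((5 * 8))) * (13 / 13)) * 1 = 9 / 160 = 0.06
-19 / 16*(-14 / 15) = 133 / 120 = 1.11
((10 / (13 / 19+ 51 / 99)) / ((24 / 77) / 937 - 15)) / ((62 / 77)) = -5805469285 / 8409500944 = -0.69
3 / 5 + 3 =18 / 5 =3.60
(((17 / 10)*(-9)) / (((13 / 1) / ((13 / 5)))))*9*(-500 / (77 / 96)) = 1321920 / 77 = 17167.79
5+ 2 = 7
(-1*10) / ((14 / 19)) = -95 / 7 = -13.57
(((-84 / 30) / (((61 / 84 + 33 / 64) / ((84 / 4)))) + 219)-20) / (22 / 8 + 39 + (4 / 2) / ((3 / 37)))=15186228 / 6650965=2.28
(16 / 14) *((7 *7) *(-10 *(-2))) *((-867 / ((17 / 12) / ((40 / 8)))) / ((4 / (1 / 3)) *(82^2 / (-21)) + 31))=7996800 / 8893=899.22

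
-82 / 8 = -41 / 4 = -10.25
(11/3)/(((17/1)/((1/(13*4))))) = 11/2652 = 0.00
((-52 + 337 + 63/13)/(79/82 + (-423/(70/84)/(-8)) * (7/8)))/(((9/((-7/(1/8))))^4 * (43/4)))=324119811850240/452976594759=715.53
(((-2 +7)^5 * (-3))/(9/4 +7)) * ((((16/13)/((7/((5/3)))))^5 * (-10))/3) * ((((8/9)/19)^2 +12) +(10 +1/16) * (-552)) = -66383125913600000000000/1640616896782280781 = -40462.30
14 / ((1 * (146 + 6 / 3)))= 7 / 74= 0.09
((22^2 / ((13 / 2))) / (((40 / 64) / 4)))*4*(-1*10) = -247808 / 13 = -19062.15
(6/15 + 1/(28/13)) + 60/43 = 13603/6020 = 2.26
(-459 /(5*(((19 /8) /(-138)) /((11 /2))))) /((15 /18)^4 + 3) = 3612014208 /428735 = 8424.82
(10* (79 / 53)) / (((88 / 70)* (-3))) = -13825 / 3498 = -3.95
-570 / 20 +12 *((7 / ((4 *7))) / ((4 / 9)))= -87 / 4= -21.75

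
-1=-1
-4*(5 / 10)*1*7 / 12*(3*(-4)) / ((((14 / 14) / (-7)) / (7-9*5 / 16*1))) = -3283 / 8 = -410.38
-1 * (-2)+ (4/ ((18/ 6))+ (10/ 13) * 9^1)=400/ 39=10.26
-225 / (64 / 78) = -8775 / 32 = -274.22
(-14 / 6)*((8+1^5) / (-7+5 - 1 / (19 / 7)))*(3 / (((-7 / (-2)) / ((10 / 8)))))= 19 / 2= 9.50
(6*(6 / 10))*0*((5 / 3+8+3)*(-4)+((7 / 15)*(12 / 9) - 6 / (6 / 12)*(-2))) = 0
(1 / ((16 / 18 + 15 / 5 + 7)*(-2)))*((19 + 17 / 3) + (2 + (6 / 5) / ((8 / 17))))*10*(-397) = 2087823 / 392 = 5326.08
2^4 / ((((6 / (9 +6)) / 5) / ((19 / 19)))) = 200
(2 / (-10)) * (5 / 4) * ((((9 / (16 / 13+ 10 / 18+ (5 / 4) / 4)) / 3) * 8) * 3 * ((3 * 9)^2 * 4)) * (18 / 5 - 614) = 299881999872 / 19645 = 15265054.71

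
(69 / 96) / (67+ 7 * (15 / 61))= 1403 / 134144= 0.01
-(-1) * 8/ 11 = 8/ 11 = 0.73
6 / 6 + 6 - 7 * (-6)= 49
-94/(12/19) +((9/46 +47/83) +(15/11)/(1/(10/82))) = -382020730/2582877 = -147.91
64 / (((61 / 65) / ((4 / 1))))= 16640 / 61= 272.79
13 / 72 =0.18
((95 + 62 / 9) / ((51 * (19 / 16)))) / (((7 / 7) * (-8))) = -1834 / 8721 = -0.21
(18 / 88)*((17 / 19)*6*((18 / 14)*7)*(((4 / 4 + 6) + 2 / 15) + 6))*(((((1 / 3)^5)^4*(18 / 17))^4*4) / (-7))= -6304 / 9995543546219176405203534311253884715795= -0.00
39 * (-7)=-273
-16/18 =-8/9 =-0.89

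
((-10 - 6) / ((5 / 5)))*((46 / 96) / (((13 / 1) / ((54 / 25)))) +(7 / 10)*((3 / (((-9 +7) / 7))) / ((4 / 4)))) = 116.33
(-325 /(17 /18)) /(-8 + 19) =-5850 /187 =-31.28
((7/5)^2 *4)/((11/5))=196/55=3.56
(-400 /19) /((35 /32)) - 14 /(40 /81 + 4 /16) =-1220248 /32053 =-38.07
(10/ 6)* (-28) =-46.67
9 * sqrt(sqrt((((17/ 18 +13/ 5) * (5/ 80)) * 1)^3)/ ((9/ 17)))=10^(1/ 4) * 319^(3/ 4) * sqrt(51)/ 240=3.99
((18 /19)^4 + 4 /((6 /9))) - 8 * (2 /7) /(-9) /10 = 280416698 /41051115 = 6.83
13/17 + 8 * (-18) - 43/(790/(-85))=-372303/2686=-138.61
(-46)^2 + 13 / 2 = 4245 / 2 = 2122.50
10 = 10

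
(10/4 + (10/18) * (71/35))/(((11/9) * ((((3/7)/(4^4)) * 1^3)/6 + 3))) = 116992/118283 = 0.99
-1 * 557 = -557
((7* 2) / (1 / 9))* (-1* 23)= -2898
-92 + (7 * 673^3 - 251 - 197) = 2133747979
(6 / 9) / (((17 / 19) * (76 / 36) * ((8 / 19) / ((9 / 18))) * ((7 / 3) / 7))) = 171 / 136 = 1.26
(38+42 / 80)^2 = 2374681 / 1600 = 1484.18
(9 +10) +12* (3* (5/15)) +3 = 34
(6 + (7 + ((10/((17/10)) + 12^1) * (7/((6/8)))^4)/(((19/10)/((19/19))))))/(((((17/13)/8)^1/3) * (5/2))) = 524400.23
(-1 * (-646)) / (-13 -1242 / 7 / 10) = -11305 / 538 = -21.01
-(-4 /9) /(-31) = -0.01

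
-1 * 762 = -762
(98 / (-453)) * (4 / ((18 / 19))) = -3724 / 4077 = -0.91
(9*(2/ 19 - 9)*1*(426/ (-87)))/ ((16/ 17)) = 1835847/ 4408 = 416.48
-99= -99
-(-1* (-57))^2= -3249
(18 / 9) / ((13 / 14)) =2.15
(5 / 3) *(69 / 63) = 115 / 63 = 1.83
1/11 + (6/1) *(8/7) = 535/77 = 6.95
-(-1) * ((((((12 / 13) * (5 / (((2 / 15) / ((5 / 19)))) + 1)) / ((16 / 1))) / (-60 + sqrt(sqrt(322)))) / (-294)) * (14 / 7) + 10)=59 * 322^(3 / 4) / 179258266096 + 885 * sqrt(322) / 44814566524 + 13275 * 322^(1 / 4) / 11203641631 + 112037212810 / 11203641631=10.00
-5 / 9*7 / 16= -35 / 144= -0.24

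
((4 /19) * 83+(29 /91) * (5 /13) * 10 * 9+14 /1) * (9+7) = 15286144 /22477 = 680.08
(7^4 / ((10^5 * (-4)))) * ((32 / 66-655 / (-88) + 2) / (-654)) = 6293021 / 69062400000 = 0.00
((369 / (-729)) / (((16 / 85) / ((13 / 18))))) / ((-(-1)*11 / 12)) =-45305 / 21384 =-2.12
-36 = -36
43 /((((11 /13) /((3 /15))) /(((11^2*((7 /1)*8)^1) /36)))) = 86086 /45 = 1913.02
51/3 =17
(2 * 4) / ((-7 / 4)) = -32 / 7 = -4.57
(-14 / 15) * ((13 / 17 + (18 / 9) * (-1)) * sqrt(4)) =196 / 85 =2.31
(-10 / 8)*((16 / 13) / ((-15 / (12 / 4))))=4 / 13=0.31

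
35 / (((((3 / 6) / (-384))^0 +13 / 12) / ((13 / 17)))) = 1092 / 85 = 12.85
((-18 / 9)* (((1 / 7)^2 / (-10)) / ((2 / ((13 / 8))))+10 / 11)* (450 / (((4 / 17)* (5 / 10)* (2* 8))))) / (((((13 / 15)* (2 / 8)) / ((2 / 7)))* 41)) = -897999075 / 64352288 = -13.95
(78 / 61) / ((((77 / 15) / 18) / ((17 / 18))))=19890 / 4697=4.23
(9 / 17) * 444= 3996 / 17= 235.06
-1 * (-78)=78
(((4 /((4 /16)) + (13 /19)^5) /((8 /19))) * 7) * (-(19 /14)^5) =-759788663 /614656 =-1236.12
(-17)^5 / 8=-177482.12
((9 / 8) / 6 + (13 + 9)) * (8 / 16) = 355 / 32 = 11.09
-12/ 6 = -2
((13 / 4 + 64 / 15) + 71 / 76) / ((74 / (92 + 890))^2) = 1161287177 / 780330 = 1488.20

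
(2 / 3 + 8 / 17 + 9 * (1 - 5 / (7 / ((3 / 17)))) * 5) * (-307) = -4434922 / 357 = -12422.75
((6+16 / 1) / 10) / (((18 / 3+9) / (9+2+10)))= 77 / 25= 3.08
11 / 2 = 5.50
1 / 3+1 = 4 / 3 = 1.33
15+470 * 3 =1425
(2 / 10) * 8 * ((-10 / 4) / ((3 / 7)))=-28 / 3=-9.33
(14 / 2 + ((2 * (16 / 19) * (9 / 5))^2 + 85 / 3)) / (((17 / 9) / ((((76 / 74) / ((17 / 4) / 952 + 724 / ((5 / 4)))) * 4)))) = 6480671232 / 38763606295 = 0.17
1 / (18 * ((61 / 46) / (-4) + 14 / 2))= 92 / 11043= 0.01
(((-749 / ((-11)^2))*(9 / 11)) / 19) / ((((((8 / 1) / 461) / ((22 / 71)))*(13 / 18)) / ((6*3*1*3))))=-355.87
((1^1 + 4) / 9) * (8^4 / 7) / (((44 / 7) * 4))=1280 / 99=12.93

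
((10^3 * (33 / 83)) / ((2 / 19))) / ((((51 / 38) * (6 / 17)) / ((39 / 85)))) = 5162300 / 1411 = 3658.61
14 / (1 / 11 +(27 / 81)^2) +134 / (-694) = 239801 / 3470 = 69.11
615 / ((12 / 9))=1845 / 4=461.25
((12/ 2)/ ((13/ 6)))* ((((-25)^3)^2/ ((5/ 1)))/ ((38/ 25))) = 21972656250/ 247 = 88958122.47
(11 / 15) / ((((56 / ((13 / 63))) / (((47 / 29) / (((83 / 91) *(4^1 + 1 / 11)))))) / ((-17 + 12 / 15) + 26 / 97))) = -7426442881 / 397147779000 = -0.02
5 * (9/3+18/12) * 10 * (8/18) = 100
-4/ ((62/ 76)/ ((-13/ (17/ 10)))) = 19760/ 527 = 37.50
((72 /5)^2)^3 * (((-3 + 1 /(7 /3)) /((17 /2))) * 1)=-5015306502144 /1859375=-2697307.70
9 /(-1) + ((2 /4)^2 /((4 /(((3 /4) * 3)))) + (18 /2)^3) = 46089 /64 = 720.14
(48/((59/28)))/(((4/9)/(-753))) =-2277072/59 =-38594.44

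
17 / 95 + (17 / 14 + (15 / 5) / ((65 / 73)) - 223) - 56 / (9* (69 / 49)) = -2390679827 / 10737090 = -222.66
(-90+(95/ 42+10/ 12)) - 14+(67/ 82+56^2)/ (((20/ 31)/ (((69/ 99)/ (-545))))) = -107.12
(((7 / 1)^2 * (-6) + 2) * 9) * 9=-23652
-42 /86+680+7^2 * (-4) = 20791 /43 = 483.51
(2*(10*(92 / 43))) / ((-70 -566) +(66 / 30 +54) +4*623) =9200 / 411123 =0.02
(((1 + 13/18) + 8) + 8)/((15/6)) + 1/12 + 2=1651/180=9.17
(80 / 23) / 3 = 80 / 69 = 1.16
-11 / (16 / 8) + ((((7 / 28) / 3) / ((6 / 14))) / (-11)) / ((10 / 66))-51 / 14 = -3889 / 420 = -9.26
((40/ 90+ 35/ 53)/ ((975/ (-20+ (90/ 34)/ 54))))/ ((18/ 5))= -12617/ 2009124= -0.01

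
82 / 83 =0.99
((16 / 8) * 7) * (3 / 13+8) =1498 / 13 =115.23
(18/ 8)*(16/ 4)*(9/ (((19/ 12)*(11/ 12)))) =11664/ 209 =55.81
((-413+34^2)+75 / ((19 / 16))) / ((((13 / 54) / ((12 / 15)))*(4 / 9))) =7444062 / 1235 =6027.58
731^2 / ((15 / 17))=9084137 / 15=605609.13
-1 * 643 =-643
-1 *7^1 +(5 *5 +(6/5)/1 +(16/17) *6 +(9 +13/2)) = 6859/170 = 40.35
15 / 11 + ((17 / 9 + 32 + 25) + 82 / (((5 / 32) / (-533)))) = -138430783 / 495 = -279658.15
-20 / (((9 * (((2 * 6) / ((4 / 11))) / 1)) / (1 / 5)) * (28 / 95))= -95 / 2079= -0.05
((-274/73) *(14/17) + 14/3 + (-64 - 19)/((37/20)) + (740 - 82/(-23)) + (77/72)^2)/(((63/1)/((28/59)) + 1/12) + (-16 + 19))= 3840115423123/743657038560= 5.16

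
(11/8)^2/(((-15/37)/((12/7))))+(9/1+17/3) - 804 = -1339511/1680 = -797.33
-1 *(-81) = 81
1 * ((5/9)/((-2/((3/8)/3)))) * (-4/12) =5/432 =0.01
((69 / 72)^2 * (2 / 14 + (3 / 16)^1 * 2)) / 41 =0.01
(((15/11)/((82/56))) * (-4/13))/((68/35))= -14700/99671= -0.15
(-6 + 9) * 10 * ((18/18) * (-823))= -24690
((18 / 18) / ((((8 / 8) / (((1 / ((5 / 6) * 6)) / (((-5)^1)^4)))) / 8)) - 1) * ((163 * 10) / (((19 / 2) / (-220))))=89420496 / 2375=37650.74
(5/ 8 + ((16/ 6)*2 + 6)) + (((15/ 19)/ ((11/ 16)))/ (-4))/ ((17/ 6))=11.86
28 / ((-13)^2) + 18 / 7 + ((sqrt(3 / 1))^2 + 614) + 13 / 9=6613720 / 10647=621.18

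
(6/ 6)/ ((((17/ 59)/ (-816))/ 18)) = -50976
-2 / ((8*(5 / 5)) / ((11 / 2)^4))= -228.77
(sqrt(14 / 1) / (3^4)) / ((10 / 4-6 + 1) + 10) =2 * sqrt(14) / 1215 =0.01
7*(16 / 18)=56 / 9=6.22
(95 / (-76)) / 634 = -5 / 2536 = -0.00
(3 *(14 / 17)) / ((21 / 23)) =46 / 17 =2.71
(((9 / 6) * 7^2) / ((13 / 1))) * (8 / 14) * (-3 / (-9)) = 14 / 13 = 1.08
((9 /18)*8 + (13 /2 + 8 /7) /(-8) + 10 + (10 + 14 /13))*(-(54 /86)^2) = -25603209 /2692144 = -9.51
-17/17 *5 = -5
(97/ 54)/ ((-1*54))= -0.03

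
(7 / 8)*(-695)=-4865 / 8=-608.12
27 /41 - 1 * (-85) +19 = 4291 /41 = 104.66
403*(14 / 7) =806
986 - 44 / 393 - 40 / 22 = 4254134 / 4323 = 984.07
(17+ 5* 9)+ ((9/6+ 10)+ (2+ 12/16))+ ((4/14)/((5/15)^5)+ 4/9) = 36823/252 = 146.12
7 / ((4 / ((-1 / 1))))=-7 / 4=-1.75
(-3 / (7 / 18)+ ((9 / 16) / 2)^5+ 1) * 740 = -4967.27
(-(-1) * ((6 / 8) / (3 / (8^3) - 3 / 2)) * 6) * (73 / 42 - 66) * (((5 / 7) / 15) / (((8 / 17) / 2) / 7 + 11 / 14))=690944 / 61425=11.25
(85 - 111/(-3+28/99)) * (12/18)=67708/807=83.90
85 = 85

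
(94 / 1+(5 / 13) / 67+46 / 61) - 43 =2750052 / 53131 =51.76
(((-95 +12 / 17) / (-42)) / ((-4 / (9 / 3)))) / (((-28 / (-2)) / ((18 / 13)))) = -2061 / 12376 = -0.17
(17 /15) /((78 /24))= 68 /195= 0.35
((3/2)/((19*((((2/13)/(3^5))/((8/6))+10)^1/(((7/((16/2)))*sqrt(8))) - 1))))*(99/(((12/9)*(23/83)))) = 4017987846873/2911468104296+11480510384343*sqrt(2)/2911468104296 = 6.96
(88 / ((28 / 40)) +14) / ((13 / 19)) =18582 / 91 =204.20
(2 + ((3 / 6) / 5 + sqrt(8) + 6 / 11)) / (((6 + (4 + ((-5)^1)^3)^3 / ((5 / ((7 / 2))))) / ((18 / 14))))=-180*sqrt(2) / 86806069 - 2619 / 954866759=-0.00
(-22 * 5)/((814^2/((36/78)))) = -15/195767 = -0.00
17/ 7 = 2.43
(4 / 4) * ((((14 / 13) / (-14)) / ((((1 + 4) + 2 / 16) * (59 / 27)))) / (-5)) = 216 / 157235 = 0.00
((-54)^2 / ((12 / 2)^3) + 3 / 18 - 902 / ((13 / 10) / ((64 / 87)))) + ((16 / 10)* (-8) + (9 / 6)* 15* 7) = -3981673 / 11310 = -352.05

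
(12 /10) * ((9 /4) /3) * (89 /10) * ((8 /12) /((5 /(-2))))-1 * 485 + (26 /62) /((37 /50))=-69761874 /143375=-486.57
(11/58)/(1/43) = 473/58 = 8.16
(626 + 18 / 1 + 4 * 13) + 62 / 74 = 25783 / 37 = 696.84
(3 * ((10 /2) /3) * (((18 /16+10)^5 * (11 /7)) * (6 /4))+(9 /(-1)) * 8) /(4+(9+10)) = 921336778941 /10551296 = 87319.77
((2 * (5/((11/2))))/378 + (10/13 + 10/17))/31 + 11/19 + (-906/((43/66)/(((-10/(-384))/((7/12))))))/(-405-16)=0.77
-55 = -55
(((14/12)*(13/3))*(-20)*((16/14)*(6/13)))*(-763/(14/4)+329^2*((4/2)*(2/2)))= -11534080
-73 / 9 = -8.11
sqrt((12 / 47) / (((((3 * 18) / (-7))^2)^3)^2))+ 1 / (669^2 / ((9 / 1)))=117649 * sqrt(141) / 582680415456+ 1 / 49729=0.00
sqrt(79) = 8.89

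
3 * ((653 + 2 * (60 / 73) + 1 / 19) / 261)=302688 / 40223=7.53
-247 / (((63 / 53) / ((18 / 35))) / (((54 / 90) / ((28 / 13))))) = -29.77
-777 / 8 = -97.12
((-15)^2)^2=50625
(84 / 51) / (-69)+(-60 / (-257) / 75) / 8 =-70787 / 3014610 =-0.02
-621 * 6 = -3726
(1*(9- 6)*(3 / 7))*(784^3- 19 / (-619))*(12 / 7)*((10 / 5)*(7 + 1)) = 16994009089.08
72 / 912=3 / 38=0.08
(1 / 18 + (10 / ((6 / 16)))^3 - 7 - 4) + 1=1023463 / 54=18953.02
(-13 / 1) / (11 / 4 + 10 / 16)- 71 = -74.85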